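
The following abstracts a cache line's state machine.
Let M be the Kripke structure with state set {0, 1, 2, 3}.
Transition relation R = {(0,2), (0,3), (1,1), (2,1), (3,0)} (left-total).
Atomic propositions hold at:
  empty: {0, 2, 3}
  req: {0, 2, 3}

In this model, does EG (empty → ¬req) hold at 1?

Sat(¬req) = {1}
Sat(empty → ¬req) = {1}
EG (empty → ¬req): greatest fixpoint, start Z0 = {1}, keep only states in Sat with some successor in Z. Already a fixed point.
Sat(EG (empty → ¬req)) = {1}
1 ∈ Sat(EG (empty → ¬req)) = {1}, so the formula holds at 1.

Yes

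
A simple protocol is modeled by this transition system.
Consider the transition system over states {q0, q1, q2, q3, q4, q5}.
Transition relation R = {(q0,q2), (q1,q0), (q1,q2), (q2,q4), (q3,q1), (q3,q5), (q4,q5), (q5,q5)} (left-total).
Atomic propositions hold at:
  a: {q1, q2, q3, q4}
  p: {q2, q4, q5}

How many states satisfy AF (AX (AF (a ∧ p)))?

Sat(a ∧ p) = {q2, q4}
AF (a ∧ p): least fixpoint, start Z0 = {q2, q4}, add states with every successor in Z. Z1 = {q0, q2, q4}; Z2 = {q0, q1, q2, q4}; fixed.
Sat(AF (a ∧ p)) = {q0, q1, q2, q4}
Sat(AX (AF (a ∧ p))) = {s : every successor in {q0, q1, q2, q4}} = {q0, q1, q2}
AF (AX (AF (a ∧ p))): least fixpoint, start Z0 = {q0, q1, q2}, add states with every successor in Z. Already a fixed point.
Sat(AF (AX (AF (a ∧ p)))) = {q0, q1, q2}
|Sat(AF (AX (AF (a ∧ p))))| = |{q0, q1, q2}| = 3.

3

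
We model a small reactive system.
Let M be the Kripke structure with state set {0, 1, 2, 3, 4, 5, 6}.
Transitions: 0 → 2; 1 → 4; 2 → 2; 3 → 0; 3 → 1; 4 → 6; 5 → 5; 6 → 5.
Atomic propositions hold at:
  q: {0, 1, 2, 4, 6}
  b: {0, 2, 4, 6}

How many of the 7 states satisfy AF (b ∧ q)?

Sat(b ∧ q) = {0, 2, 4, 6}
AF (b ∧ q): least fixpoint, start Z0 = {0, 2, 4, 6}, add states with every successor in Z. Z1 = {0, 1, 2, 4, 6}; Z2 = {0, 1, 2, 3, 4, 6}; fixed.
Sat(AF (b ∧ q)) = {0, 1, 2, 3, 4, 6}
|Sat(AF (b ∧ q))| = |{0, 1, 2, 3, 4, 6}| = 6.

6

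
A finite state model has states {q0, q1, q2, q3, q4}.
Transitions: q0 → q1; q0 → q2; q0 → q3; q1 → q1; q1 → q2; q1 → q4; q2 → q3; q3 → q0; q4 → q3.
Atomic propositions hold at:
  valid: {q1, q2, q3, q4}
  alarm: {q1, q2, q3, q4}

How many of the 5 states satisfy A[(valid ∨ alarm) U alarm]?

4

Sat(valid ∨ alarm) = {q1, q2, q3, q4}
A[(valid ∨ alarm) U alarm]: least fixpoint, start Z0 = Sat(alarm) = {q1, q2, q3, q4}, add states in Sat(valid ∨ alarm) with every successor in Z. Already a fixed point.
Sat(A[(valid ∨ alarm) U alarm]) = {q1, q2, q3, q4}
|Sat(A[(valid ∨ alarm) U alarm])| = |{q1, q2, q3, q4}| = 4.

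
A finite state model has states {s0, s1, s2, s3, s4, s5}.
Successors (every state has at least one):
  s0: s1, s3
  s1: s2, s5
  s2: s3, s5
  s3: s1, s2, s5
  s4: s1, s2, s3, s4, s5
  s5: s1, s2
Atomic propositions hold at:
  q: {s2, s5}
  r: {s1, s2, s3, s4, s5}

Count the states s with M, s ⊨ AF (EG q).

5

EG q: greatest fixpoint, start Z0 = {s2, s5}, keep only states in Sat with some successor in Z. Already a fixed point.
Sat(EG q) = {s2, s5}
AF (EG q): least fixpoint, start Z0 = {s2, s5}, add states with every successor in Z. Z1 = {s1, s2, s5}; Z2 = {s1, s2, s3, s5}; Z3 = {s0, s1, s2, s3, s5}; fixed.
Sat(AF (EG q)) = {s0, s1, s2, s3, s5}
|Sat(AF (EG q))| = |{s0, s1, s2, s3, s5}| = 5.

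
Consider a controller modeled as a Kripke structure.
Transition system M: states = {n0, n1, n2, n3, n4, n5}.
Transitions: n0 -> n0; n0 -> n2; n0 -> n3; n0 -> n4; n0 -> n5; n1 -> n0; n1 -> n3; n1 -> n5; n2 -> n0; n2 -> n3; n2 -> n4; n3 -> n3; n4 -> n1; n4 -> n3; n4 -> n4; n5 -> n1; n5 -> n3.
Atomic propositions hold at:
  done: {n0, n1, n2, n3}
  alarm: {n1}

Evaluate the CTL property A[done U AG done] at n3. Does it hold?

AG done: greatest fixpoint, start Z0 = {n0, n1, n2, n3}, keep only states in Sat with every successor in Z. Z1 = {n3}; fixed.
Sat(AG done) = {n3}
A[done U AG done]: least fixpoint, start Z0 = Sat(AG done) = {n3}, add states in Sat(done) with every successor in Z. Already a fixed point.
Sat(A[done U AG done]) = {n3}
n3 ∈ Sat(A[done U AG done]) = {n3}, so the formula holds at n3.

Yes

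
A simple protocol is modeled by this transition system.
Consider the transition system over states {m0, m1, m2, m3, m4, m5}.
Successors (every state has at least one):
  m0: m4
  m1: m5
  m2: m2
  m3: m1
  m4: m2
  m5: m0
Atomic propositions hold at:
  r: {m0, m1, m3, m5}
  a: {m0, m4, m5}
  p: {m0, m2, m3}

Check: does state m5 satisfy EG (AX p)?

Sat(AX p) = {s : every successor in {m0, m2, m3}} = {m2, m4, m5}
EG (AX p): greatest fixpoint, start Z0 = {m2, m4, m5}, keep only states in Sat with some successor in Z. Z1 = {m2, m4}; fixed.
Sat(EG (AX p)) = {m2, m4}
m5 ∉ Sat(EG (AX p)) = {m2, m4}, so the formula does not hold at m5.

No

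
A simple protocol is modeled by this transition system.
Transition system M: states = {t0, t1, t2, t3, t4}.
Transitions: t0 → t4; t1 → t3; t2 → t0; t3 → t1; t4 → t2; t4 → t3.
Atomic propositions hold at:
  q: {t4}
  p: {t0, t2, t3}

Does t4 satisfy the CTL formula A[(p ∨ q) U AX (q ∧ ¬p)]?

No

Sat(p ∨ q) = {t0, t2, t3, t4}
Sat(¬p) = {t1, t4}
Sat(q ∧ ¬p) = {t4}
Sat(AX (q ∧ ¬p)) = {s : every successor in {t4}} = {t0}
A[(p ∨ q) U AX (q ∧ ¬p)]: least fixpoint, start Z0 = Sat(AX (q ∧ ¬p)) = {t0}, add states in Sat(p ∨ q) with every successor in Z. Z1 = {t0, t2}; fixed.
Sat(A[(p ∨ q) U AX (q ∧ ¬p)]) = {t0, t2}
t4 ∉ Sat(A[(p ∨ q) U AX (q ∧ ¬p)]) = {t0, t2}, so the formula does not hold at t4.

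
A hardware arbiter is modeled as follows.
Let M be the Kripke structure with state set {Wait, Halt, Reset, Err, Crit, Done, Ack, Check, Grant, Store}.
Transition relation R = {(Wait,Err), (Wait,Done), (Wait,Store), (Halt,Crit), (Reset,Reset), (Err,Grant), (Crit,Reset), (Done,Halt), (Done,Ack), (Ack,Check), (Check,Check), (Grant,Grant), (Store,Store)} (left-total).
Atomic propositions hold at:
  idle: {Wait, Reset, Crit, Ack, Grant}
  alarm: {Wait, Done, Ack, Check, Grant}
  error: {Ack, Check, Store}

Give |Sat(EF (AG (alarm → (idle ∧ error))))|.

Sat(idle ∧ error) = {Ack}
Sat(alarm → (idle ∧ error)) = {Halt, Reset, Err, Crit, Ack, Store}
AG (alarm → (idle ∧ error)): greatest fixpoint, start Z0 = {Halt, Reset, Err, Crit, Ack, Store}, keep only states in Sat with every successor in Z. Z1 = {Halt, Reset, Crit, Store}; fixed.
Sat(AG (alarm → (idle ∧ error))) = {Halt, Reset, Crit, Store}
EF (AG (alarm → (idle ∧ error))): least fixpoint, start Z0 = {Halt, Reset, Crit, Store}, add states with some successor in Z. Z1 = {Wait, Halt, Reset, Crit, Done, Store}; fixed.
Sat(EF (AG (alarm → (idle ∧ error)))) = {Wait, Halt, Reset, Crit, Done, Store}
|Sat(EF (AG (alarm → (idle ∧ error))))| = |{Wait, Halt, Reset, Crit, Done, Store}| = 6.

6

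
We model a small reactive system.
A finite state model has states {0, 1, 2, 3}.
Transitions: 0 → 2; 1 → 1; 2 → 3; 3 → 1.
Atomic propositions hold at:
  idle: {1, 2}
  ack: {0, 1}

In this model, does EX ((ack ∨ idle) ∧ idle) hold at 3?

Sat(ack ∨ idle) = {0, 1, 2}
Sat((ack ∨ idle) ∧ idle) = {1, 2}
Sat(EX ((ack ∨ idle) ∧ idle)) = {s : some successor in {1, 2}} = {0, 1, 3}
3 ∈ Sat(EX ((ack ∨ idle) ∧ idle)) = {0, 1, 3}, so the formula holds at 3.

Yes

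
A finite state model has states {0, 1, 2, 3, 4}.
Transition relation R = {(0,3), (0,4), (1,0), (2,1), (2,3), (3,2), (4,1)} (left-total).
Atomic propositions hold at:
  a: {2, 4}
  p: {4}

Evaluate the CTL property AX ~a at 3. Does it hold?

Sat(~a) = {0, 1, 3}
Sat(AX ~a) = {s : every successor in {0, 1, 3}} = {1, 2, 4}
3 ∉ Sat(AX ~a) = {1, 2, 4}, so the formula does not hold at 3.

No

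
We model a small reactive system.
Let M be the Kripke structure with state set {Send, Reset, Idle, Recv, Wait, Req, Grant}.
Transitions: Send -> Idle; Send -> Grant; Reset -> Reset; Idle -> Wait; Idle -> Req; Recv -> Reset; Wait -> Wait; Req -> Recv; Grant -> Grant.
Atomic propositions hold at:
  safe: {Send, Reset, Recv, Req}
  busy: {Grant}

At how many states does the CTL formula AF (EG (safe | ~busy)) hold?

6

Sat(~busy) = {Send, Reset, Idle, Recv, Wait, Req}
Sat(safe | ~busy) = {Send, Reset, Idle, Recv, Wait, Req}
EG (safe | ~busy): greatest fixpoint, start Z0 = {Send, Reset, Idle, Recv, Wait, Req}, keep only states in Sat with some successor in Z. Already a fixed point.
Sat(EG (safe | ~busy)) = {Send, Reset, Idle, Recv, Wait, Req}
AF (EG (safe | ~busy)): least fixpoint, start Z0 = {Send, Reset, Idle, Recv, Wait, Req}, add states with every successor in Z. Already a fixed point.
Sat(AF (EG (safe | ~busy))) = {Send, Reset, Idle, Recv, Wait, Req}
|Sat(AF (EG (safe | ~busy)))| = |{Send, Reset, Idle, Recv, Wait, Req}| = 6.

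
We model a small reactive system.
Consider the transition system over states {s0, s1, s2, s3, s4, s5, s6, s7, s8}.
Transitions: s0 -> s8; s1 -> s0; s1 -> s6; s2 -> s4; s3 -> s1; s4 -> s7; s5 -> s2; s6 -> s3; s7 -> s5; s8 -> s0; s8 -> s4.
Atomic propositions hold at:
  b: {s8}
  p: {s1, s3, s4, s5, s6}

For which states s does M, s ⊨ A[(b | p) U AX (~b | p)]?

{s1, s2, s3, s4, s5, s6, s7, s8}

Sat(b | p) = {s1, s3, s4, s5, s6, s8}
Sat(~b) = {s0, s1, s2, s3, s4, s5, s6, s7}
Sat(~b | p) = {s0, s1, s2, s3, s4, s5, s6, s7}
Sat(AX (~b | p)) = {s : every successor in {s0, s1, s2, s3, s4, s5, s6, s7}} = {s1, s2, s3, s4, s5, s6, s7, s8}
A[(b | p) U AX (~b | p)]: least fixpoint, start Z0 = Sat(AX (~b | p)) = {s1, s2, s3, s4, s5, s6, s7, s8}, add states in Sat(b | p) with every successor in Z. Already a fixed point.
Sat(A[(b | p) U AX (~b | p)]) = {s1, s2, s3, s4, s5, s6, s7, s8}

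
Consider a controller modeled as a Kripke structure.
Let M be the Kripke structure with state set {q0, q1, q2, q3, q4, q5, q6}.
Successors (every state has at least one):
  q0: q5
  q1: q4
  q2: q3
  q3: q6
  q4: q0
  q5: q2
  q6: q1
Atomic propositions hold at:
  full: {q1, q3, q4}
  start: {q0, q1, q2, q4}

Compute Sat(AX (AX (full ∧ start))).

Sat(full ∧ start) = {q1, q4}
Sat(AX (full ∧ start)) = {s : every successor in {q1, q4}} = {q1, q6}
Sat(AX (AX (full ∧ start))) = {s : every successor in {q1, q6}} = {q3, q6}

{q3, q6}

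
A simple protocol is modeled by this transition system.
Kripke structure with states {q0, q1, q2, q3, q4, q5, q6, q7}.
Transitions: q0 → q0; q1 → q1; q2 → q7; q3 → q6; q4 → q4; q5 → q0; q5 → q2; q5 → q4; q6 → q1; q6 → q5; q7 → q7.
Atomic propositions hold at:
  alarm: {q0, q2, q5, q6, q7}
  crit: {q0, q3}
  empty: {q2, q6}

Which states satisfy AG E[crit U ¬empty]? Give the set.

{q0, q1, q4, q7}

Sat(¬empty) = {q0, q1, q3, q4, q5, q7}
E[crit U ¬empty]: least fixpoint, start Z0 = Sat(¬empty) = {q0, q1, q3, q4, q5, q7}, add states in Sat(crit) with some successor in Z. Already a fixed point.
Sat(E[crit U ¬empty]) = {q0, q1, q3, q4, q5, q7}
AG E[crit U ¬empty]: greatest fixpoint, start Z0 = {q0, q1, q3, q4, q5, q7}, keep only states in Sat with every successor in Z. Z1 = {q0, q1, q4, q7}; fixed.
Sat(AG E[crit U ¬empty]) = {q0, q1, q4, q7}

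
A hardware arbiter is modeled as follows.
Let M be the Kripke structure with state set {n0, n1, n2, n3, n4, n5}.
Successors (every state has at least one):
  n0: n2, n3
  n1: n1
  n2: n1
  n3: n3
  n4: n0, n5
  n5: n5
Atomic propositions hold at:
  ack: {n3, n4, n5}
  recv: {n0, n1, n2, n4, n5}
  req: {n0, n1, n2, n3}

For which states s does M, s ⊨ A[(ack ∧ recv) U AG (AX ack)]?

{n3, n5}

Sat(ack ∧ recv) = {n4, n5}
Sat(AX ack) = {s : every successor in {n3, n4, n5}} = {n3, n5}
AG (AX ack): greatest fixpoint, start Z0 = {n3, n5}, keep only states in Sat with every successor in Z. Already a fixed point.
Sat(AG (AX ack)) = {n3, n5}
A[(ack ∧ recv) U AG (AX ack)]: least fixpoint, start Z0 = Sat(AG (AX ack)) = {n3, n5}, add states in Sat(ack ∧ recv) with every successor in Z. Already a fixed point.
Sat(A[(ack ∧ recv) U AG (AX ack)]) = {n3, n5}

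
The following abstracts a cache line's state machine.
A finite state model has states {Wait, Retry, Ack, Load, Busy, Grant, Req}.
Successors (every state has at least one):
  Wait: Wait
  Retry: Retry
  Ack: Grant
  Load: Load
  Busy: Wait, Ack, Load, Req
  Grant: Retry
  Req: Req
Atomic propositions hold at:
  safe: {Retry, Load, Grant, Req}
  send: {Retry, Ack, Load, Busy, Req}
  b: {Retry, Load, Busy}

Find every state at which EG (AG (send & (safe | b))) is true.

Sat(safe | b) = {Retry, Load, Busy, Grant, Req}
Sat(send & (safe | b)) = {Retry, Load, Busy, Req}
AG (send & (safe | b)): greatest fixpoint, start Z0 = {Retry, Load, Busy, Req}, keep only states in Sat with every successor in Z. Z1 = {Retry, Load, Req}; fixed.
Sat(AG (send & (safe | b))) = {Retry, Load, Req}
EG (AG (send & (safe | b))): greatest fixpoint, start Z0 = {Retry, Load, Req}, keep only states in Sat with some successor in Z. Already a fixed point.
Sat(EG (AG (send & (safe | b)))) = {Retry, Load, Req}

{Retry, Load, Req}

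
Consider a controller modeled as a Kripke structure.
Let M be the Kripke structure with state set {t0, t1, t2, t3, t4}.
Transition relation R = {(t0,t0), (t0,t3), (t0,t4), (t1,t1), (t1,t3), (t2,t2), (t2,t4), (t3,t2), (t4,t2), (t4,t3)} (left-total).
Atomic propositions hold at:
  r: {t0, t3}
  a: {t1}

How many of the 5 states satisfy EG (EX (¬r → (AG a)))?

2

Sat(¬r) = {t1, t2, t4}
AG a: greatest fixpoint, start Z0 = {t1}, keep only states in Sat with every successor in Z. Z1 = ∅; fixed.
Sat(AG a) = ∅
Sat(¬r → (AG a)) = {t0, t3}
Sat(EX (¬r → (AG a))) = {s : some successor in {t0, t3}} = {t0, t1, t4}
EG (EX (¬r → (AG a))): greatest fixpoint, start Z0 = {t0, t1, t4}, keep only states in Sat with some successor in Z. Z1 = {t0, t1}; fixed.
Sat(EG (EX (¬r → (AG a)))) = {t0, t1}
|Sat(EG (EX (¬r → (AG a))))| = |{t0, t1}| = 2.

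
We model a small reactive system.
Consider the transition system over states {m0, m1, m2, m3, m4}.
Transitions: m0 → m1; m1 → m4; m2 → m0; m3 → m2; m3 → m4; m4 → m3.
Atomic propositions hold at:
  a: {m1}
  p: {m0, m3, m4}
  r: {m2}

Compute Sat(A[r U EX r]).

Sat(EX r) = {s : some successor in {m2}} = {m3}
A[r U EX r]: least fixpoint, start Z0 = Sat(EX r) = {m3}, add states in Sat(r) with every successor in Z. Already a fixed point.
Sat(A[r U EX r]) = {m3}

{m3}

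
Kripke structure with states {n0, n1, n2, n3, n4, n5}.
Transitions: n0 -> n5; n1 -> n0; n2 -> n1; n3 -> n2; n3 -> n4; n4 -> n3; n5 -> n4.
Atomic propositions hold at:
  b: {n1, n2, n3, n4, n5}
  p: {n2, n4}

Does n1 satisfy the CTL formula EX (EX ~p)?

Sat(~p) = {n0, n1, n3, n5}
Sat(EX ~p) = {s : some successor in {n0, n1, n3, n5}} = {n0, n1, n2, n4}
Sat(EX (EX ~p)) = {s : some successor in {n0, n1, n2, n4}} = {n1, n2, n3, n5}
n1 ∈ Sat(EX (EX ~p)) = {n1, n2, n3, n5}, so the formula holds at n1.

Yes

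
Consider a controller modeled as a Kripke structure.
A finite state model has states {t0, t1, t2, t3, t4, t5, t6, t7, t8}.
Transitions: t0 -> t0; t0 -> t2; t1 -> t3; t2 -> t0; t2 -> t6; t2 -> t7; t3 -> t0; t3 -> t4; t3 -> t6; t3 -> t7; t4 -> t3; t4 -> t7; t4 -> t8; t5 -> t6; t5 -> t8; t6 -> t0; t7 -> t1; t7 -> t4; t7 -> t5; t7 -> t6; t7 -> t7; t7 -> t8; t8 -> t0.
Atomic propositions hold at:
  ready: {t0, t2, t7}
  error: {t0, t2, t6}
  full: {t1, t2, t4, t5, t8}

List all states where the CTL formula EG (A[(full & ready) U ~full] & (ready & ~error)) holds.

Sat(full & ready) = {t2}
Sat(~full) = {t0, t3, t6, t7}
A[(full & ready) U ~full]: least fixpoint, start Z0 = Sat(~full) = {t0, t3, t6, t7}, add states in Sat(full & ready) with every successor in Z. Z1 = {t0, t2, t3, t6, t7}; fixed.
Sat(A[(full & ready) U ~full]) = {t0, t2, t3, t6, t7}
Sat(~error) = {t1, t3, t4, t5, t7, t8}
Sat(ready & ~error) = {t7}
Sat(A[(full & ready) U ~full] & (ready & ~error)) = {t7}
EG (A[(full & ready) U ~full] & (ready & ~error)): greatest fixpoint, start Z0 = {t7}, keep only states in Sat with some successor in Z. Already a fixed point.
Sat(EG (A[(full & ready) U ~full] & (ready & ~error))) = {t7}

{t7}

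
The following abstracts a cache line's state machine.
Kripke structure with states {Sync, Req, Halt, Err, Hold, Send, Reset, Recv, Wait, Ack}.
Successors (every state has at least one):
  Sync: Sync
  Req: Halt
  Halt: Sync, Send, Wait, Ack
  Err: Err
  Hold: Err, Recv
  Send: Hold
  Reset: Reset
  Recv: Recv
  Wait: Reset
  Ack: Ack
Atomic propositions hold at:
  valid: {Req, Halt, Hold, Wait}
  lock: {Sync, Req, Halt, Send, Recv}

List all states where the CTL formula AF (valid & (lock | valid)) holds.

{Req, Halt, Hold, Send, Wait}

Sat(lock | valid) = {Sync, Req, Halt, Hold, Send, Recv, Wait}
Sat(valid & (lock | valid)) = {Req, Halt, Hold, Wait}
AF (valid & (lock | valid)): least fixpoint, start Z0 = {Req, Halt, Hold, Wait}, add states with every successor in Z. Z1 = {Req, Halt, Hold, Send, Wait}; fixed.
Sat(AF (valid & (lock | valid))) = {Req, Halt, Hold, Send, Wait}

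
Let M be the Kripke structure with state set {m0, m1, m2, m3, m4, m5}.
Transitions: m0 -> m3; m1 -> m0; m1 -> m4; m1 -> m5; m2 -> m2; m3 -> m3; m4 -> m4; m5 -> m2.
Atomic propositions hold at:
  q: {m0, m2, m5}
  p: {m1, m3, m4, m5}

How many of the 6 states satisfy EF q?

EF q: least fixpoint, start Z0 = {m0, m2, m5}, add states with some successor in Z. Z1 = {m0, m1, m2, m5}; fixed.
Sat(EF q) = {m0, m1, m2, m5}
|Sat(EF q)| = |{m0, m1, m2, m5}| = 4.

4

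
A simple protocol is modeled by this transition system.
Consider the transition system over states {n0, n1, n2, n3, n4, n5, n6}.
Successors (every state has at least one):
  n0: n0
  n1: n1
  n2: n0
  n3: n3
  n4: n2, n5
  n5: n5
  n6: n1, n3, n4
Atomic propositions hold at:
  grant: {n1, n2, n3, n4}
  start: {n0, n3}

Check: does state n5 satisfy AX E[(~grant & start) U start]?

No

Sat(~grant) = {n0, n5, n6}
Sat(~grant & start) = {n0}
E[(~grant & start) U start]: least fixpoint, start Z0 = Sat(start) = {n0, n3}, add states in Sat(~grant & start) with some successor in Z. Already a fixed point.
Sat(E[(~grant & start) U start]) = {n0, n3}
Sat(AX E[(~grant & start) U start]) = {s : every successor in {n0, n3}} = {n0, n2, n3}
n5 ∉ Sat(AX E[(~grant & start) U start]) = {n0, n2, n3}, so the formula does not hold at n5.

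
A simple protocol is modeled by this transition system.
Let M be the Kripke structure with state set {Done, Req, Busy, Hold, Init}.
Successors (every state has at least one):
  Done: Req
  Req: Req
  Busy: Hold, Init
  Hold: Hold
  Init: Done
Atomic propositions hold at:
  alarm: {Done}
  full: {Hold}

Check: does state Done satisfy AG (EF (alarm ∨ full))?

No

Sat(alarm ∨ full) = {Done, Hold}
EF (alarm ∨ full): least fixpoint, start Z0 = {Done, Hold}, add states with some successor in Z. Z1 = {Done, Busy, Hold, Init}; fixed.
Sat(EF (alarm ∨ full)) = {Done, Busy, Hold, Init}
AG (EF (alarm ∨ full)): greatest fixpoint, start Z0 = {Done, Busy, Hold, Init}, keep only states in Sat with every successor in Z. Z1 = {Busy, Hold, Init}; Z2 = {Busy, Hold}; Z3 = {Hold}; fixed.
Sat(AG (EF (alarm ∨ full))) = {Hold}
Done ∉ Sat(AG (EF (alarm ∨ full))) = {Hold}, so the formula does not hold at Done.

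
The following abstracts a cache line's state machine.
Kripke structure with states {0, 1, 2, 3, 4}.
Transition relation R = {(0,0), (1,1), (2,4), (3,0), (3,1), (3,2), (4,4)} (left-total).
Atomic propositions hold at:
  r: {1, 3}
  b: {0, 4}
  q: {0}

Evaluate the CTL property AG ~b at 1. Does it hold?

Yes

Sat(~b) = {1, 2, 3}
AG ~b: greatest fixpoint, start Z0 = {1, 2, 3}, keep only states in Sat with every successor in Z. Z1 = {1}; fixed.
Sat(AG ~b) = {1}
1 ∈ Sat(AG ~b) = {1}, so the formula holds at 1.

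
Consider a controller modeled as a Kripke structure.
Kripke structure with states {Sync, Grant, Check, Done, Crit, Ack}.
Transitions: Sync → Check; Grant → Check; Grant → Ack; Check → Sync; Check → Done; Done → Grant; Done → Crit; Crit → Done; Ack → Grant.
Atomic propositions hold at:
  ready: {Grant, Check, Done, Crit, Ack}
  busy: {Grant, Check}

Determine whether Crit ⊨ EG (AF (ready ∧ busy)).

No

Sat(ready ∧ busy) = {Grant, Check}
AF (ready ∧ busy): least fixpoint, start Z0 = {Grant, Check}, add states with every successor in Z. Z1 = {Sync, Grant, Check, Ack}; fixed.
Sat(AF (ready ∧ busy)) = {Sync, Grant, Check, Ack}
EG (AF (ready ∧ busy)): greatest fixpoint, start Z0 = {Sync, Grant, Check, Ack}, keep only states in Sat with some successor in Z. Already a fixed point.
Sat(EG (AF (ready ∧ busy))) = {Sync, Grant, Check, Ack}
Crit ∉ Sat(EG (AF (ready ∧ busy))) = {Sync, Grant, Check, Ack}, so the formula does not hold at Crit.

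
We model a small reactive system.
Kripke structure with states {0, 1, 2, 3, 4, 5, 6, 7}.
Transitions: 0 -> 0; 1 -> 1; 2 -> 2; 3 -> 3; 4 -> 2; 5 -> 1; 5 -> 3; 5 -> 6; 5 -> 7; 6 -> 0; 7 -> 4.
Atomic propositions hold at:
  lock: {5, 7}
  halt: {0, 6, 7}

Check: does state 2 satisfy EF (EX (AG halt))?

AG halt: greatest fixpoint, start Z0 = {0, 6, 7}, keep only states in Sat with every successor in Z. Z1 = {0, 6}; fixed.
Sat(AG halt) = {0, 6}
Sat(EX (AG halt)) = {s : some successor in {0, 6}} = {0, 5, 6}
EF (EX (AG halt)): least fixpoint, start Z0 = {0, 5, 6}, add states with some successor in Z. Already a fixed point.
Sat(EF (EX (AG halt))) = {0, 5, 6}
2 ∉ Sat(EF (EX (AG halt))) = {0, 5, 6}, so the formula does not hold at 2.

No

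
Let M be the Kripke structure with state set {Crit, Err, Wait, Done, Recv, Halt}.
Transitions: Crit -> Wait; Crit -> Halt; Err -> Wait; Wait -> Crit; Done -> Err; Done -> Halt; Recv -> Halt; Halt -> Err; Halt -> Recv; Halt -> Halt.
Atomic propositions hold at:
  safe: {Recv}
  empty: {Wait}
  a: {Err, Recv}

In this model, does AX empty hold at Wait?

No

Sat(AX empty) = {s : every successor in {Wait}} = {Err}
Wait ∉ Sat(AX empty) = {Err}, so the formula does not hold at Wait.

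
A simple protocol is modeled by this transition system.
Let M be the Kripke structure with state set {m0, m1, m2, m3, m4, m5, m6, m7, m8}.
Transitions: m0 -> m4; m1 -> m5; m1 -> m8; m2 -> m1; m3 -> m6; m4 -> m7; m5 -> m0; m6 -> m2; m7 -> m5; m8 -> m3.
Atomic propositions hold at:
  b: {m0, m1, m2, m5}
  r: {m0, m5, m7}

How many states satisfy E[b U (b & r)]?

Sat(b & r) = {m0, m5}
E[b U (b & r)]: least fixpoint, start Z0 = Sat((b & r)) = {m0, m5}, add states in Sat(b) with some successor in Z. Z1 = {m0, m1, m5}; Z2 = {m0, m1, m2, m5}; fixed.
Sat(E[b U (b & r)]) = {m0, m1, m2, m5}
|Sat(E[b U (b & r)])| = |{m0, m1, m2, m5}| = 4.

4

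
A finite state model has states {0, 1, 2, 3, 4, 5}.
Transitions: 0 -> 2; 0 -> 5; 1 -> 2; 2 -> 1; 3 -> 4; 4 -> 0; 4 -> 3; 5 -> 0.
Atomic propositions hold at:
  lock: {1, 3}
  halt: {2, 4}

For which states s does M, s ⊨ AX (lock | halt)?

{1, 2, 3}

Sat(lock | halt) = {1, 2, 3, 4}
Sat(AX (lock | halt)) = {s : every successor in {1, 2, 3, 4}} = {1, 2, 3}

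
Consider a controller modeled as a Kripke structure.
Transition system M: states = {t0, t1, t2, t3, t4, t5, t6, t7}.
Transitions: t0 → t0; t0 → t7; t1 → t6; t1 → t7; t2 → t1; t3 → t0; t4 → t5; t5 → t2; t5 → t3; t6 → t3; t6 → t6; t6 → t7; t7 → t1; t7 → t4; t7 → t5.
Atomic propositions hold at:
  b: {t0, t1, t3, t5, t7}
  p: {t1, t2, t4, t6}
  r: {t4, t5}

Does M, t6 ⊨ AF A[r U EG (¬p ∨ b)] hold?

No

Sat(¬p) = {t0, t3, t5, t7}
Sat(¬p ∨ b) = {t0, t1, t3, t5, t7}
EG (¬p ∨ b): greatest fixpoint, start Z0 = {t0, t1, t3, t5, t7}, keep only states in Sat with some successor in Z. Already a fixed point.
Sat(EG (¬p ∨ b)) = {t0, t1, t3, t5, t7}
A[r U EG (¬p ∨ b)]: least fixpoint, start Z0 = Sat(EG (¬p ∨ b)) = {t0, t1, t3, t5, t7}, add states in Sat(r) with every successor in Z. Z1 = {t0, t1, t3, t4, t5, t7}; fixed.
Sat(A[r U EG (¬p ∨ b)]) = {t0, t1, t3, t4, t5, t7}
AF A[r U EG (¬p ∨ b)]: least fixpoint, start Z0 = {t0, t1, t3, t4, t5, t7}, add states with every successor in Z. Z1 = {t0, t1, t2, t3, t4, t5, t7}; fixed.
Sat(AF A[r U EG (¬p ∨ b)]) = {t0, t1, t2, t3, t4, t5, t7}
t6 ∉ Sat(AF A[r U EG (¬p ∨ b)]) = {t0, t1, t2, t3, t4, t5, t7}, so the formula does not hold at t6.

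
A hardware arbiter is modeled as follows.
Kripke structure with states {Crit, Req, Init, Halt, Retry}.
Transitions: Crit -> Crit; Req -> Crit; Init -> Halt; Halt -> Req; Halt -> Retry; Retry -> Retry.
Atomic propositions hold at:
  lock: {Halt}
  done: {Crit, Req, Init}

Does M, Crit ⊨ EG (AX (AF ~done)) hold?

Sat(~done) = {Halt, Retry}
AF ~done: least fixpoint, start Z0 = {Halt, Retry}, add states with every successor in Z. Z1 = {Init, Halt, Retry}; fixed.
Sat(AF ~done) = {Init, Halt, Retry}
Sat(AX (AF ~done)) = {s : every successor in {Init, Halt, Retry}} = {Init, Retry}
EG (AX (AF ~done)): greatest fixpoint, start Z0 = {Init, Retry}, keep only states in Sat with some successor in Z. Z1 = {Retry}; fixed.
Sat(EG (AX (AF ~done))) = {Retry}
Crit ∉ Sat(EG (AX (AF ~done))) = {Retry}, so the formula does not hold at Crit.

No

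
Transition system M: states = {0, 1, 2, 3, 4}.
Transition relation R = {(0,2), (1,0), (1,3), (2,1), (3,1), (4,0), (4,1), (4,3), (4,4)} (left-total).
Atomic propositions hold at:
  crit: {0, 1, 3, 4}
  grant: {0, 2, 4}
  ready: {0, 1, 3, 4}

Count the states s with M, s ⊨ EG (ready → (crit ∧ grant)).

1

Sat(crit ∧ grant) = {0, 4}
Sat(ready → (crit ∧ grant)) = {0, 2, 4}
EG (ready → (crit ∧ grant)): greatest fixpoint, start Z0 = {0, 2, 4}, keep only states in Sat with some successor in Z. Z1 = {0, 4}; Z2 = {4}; fixed.
Sat(EG (ready → (crit ∧ grant))) = {4}
|Sat(EG (ready → (crit ∧ grant)))| = |{4}| = 1.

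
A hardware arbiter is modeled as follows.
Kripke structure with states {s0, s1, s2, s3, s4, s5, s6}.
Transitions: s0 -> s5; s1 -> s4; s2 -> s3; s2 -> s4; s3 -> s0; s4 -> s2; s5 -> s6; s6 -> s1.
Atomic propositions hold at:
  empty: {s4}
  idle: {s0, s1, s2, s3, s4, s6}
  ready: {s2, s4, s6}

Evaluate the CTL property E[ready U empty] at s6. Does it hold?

E[ready U empty]: least fixpoint, start Z0 = Sat(empty) = {s4}, add states in Sat(ready) with some successor in Z. Z1 = {s2, s4}; fixed.
Sat(E[ready U empty]) = {s2, s4}
s6 ∉ Sat(E[ready U empty]) = {s2, s4}, so the formula does not hold at s6.

No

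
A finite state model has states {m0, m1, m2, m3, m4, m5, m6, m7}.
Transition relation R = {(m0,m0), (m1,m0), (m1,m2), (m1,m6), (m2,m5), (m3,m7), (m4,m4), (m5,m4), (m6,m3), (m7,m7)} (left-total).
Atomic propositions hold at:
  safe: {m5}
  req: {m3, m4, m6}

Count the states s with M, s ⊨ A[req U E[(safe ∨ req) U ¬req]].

7

Sat(safe ∨ req) = {m3, m4, m5, m6}
Sat(¬req) = {m0, m1, m2, m5, m7}
E[(safe ∨ req) U ¬req]: least fixpoint, start Z0 = Sat(¬req) = {m0, m1, m2, m5, m7}, add states in Sat(safe ∨ req) with some successor in Z. Z1 = {m0, m1, m2, m3, m5, m7}; Z2 = {m0, m1, m2, m3, m5, m6, m7}; fixed.
Sat(E[(safe ∨ req) U ¬req]) = {m0, m1, m2, m3, m5, m6, m7}
A[req U E[(safe ∨ req) U ¬req]]: least fixpoint, start Z0 = Sat(E[(safe ∨ req) U ¬req]) = {m0, m1, m2, m3, m5, m6, m7}, add states in Sat(req) with every successor in Z. Already a fixed point.
Sat(A[req U E[(safe ∨ req) U ¬req]]) = {m0, m1, m2, m3, m5, m6, m7}
|Sat(A[req U E[(safe ∨ req) U ¬req]])| = |{m0, m1, m2, m3, m5, m6, m7}| = 7.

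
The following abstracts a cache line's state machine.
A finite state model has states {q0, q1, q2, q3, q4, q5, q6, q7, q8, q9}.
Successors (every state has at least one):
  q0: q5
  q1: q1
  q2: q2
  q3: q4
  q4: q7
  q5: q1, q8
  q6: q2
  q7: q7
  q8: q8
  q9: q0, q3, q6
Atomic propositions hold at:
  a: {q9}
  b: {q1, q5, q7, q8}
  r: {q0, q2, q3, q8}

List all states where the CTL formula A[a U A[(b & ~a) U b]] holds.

Sat(~a) = {q0, q1, q2, q3, q4, q5, q6, q7, q8}
Sat(b & ~a) = {q1, q5, q7, q8}
A[(b & ~a) U b]: least fixpoint, start Z0 = Sat(b) = {q1, q5, q7, q8}, add states in Sat(b & ~a) with every successor in Z. Already a fixed point.
Sat(A[(b & ~a) U b]) = {q1, q5, q7, q8}
A[a U A[(b & ~a) U b]]: least fixpoint, start Z0 = Sat(A[(b & ~a) U b]) = {q1, q5, q7, q8}, add states in Sat(a) with every successor in Z. Already a fixed point.
Sat(A[a U A[(b & ~a) U b]]) = {q1, q5, q7, q8}

{q1, q5, q7, q8}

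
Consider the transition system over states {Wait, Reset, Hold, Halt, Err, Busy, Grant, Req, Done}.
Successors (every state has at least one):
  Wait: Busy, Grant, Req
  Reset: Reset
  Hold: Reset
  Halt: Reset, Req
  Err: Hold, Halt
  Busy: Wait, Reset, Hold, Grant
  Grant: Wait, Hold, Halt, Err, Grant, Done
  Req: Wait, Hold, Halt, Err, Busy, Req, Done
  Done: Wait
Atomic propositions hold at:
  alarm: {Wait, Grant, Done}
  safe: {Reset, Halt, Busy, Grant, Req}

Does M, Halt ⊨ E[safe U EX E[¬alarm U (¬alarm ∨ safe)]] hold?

Sat(¬alarm) = {Reset, Hold, Halt, Err, Busy, Req}
Sat(¬alarm ∨ safe) = {Reset, Hold, Halt, Err, Busy, Grant, Req}
E[¬alarm U (¬alarm ∨ safe)]: least fixpoint, start Z0 = Sat((¬alarm ∨ safe)) = {Reset, Hold, Halt, Err, Busy, Grant, Req}, add states in Sat(¬alarm) with some successor in Z. Already a fixed point.
Sat(E[¬alarm U (¬alarm ∨ safe)]) = {Reset, Hold, Halt, Err, Busy, Grant, Req}
Sat(EX E[¬alarm U (¬alarm ∨ safe)]) = {s : some successor in {Reset, Hold, Halt, Err, Busy, Grant, Req}} = {Wait, Reset, Hold, Halt, Err, Busy, Grant, Req}
E[safe U EX E[¬alarm U (¬alarm ∨ safe)]]: least fixpoint, start Z0 = Sat(EX E[¬alarm U (¬alarm ∨ safe)]) = {Wait, Reset, Hold, Halt, Err, Busy, Grant, Req}, add states in Sat(safe) with some successor in Z. Already a fixed point.
Sat(E[safe U EX E[¬alarm U (¬alarm ∨ safe)]]) = {Wait, Reset, Hold, Halt, Err, Busy, Grant, Req}
Halt ∈ Sat(E[safe U EX E[¬alarm U (¬alarm ∨ safe)]]) = {Wait, Reset, Hold, Halt, Err, Busy, Grant, Req}, so the formula holds at Halt.

Yes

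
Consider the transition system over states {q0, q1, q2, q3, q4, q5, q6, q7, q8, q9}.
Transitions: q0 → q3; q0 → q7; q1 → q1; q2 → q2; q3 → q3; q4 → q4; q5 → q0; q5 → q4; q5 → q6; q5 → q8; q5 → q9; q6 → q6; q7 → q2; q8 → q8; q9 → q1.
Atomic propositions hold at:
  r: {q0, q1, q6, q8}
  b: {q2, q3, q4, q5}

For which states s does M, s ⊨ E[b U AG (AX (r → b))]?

Sat(r → b) = {q2, q3, q4, q5, q7, q9}
Sat(AX (r → b)) = {s : every successor in {q2, q3, q4, q5, q7, q9}} = {q0, q2, q3, q4, q7}
AG (AX (r → b)): greatest fixpoint, start Z0 = {q0, q2, q3, q4, q7}, keep only states in Sat with every successor in Z. Already a fixed point.
Sat(AG (AX (r → b))) = {q0, q2, q3, q4, q7}
E[b U AG (AX (r → b))]: least fixpoint, start Z0 = Sat(AG (AX (r → b))) = {q0, q2, q3, q4, q7}, add states in Sat(b) with some successor in Z. Z1 = {q0, q2, q3, q4, q5, q7}; fixed.
Sat(E[b U AG (AX (r → b))]) = {q0, q2, q3, q4, q5, q7}

{q0, q2, q3, q4, q5, q7}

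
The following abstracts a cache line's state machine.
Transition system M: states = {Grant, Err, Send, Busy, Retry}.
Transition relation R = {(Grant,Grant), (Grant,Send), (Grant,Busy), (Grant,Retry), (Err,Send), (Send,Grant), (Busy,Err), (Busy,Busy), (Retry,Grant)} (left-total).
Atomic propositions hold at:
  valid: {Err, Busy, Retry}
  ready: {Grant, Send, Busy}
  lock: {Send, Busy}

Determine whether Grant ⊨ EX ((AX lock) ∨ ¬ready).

Sat(AX lock) = {s : every successor in {Send, Busy}} = {Err}
Sat(¬ready) = {Err, Retry}
Sat((AX lock) ∨ ¬ready) = {Err, Retry}
Sat(EX ((AX lock) ∨ ¬ready)) = {s : some successor in {Err, Retry}} = {Grant, Busy}
Grant ∈ Sat(EX ((AX lock) ∨ ¬ready)) = {Grant, Busy}, so the formula holds at Grant.

Yes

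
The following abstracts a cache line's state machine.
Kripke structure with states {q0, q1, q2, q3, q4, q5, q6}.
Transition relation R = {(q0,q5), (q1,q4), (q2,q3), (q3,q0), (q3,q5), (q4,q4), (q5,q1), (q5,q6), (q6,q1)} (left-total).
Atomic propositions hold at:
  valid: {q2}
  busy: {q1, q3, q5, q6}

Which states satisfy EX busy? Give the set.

{q0, q2, q3, q5, q6}

Sat(EX busy) = {s : some successor in {q1, q3, q5, q6}} = {q0, q2, q3, q5, q6}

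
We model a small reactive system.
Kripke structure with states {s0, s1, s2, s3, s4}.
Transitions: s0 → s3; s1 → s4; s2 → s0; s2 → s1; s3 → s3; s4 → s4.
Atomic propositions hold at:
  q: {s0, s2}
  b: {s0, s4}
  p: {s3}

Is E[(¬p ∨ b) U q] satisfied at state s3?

Sat(¬p) = {s0, s1, s2, s4}
Sat(¬p ∨ b) = {s0, s1, s2, s4}
E[(¬p ∨ b) U q]: least fixpoint, start Z0 = Sat(q) = {s0, s2}, add states in Sat(¬p ∨ b) with some successor in Z. Already a fixed point.
Sat(E[(¬p ∨ b) U q]) = {s0, s2}
s3 ∉ Sat(E[(¬p ∨ b) U q]) = {s0, s2}, so the formula does not hold at s3.

No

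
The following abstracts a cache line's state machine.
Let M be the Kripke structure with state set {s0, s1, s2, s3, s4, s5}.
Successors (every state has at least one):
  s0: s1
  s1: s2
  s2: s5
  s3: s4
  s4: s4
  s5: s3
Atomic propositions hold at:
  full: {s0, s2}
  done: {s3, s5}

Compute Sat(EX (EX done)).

Sat(EX done) = {s : some successor in {s3, s5}} = {s2, s5}
Sat(EX (EX done)) = {s : some successor in {s2, s5}} = {s1, s2}

{s1, s2}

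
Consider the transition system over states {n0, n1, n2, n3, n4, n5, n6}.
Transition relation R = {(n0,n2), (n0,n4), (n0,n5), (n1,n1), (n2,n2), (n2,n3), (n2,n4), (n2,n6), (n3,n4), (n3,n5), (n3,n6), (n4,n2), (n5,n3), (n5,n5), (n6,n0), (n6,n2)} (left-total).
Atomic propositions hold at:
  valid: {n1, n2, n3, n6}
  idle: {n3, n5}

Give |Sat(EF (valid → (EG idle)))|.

EG idle: greatest fixpoint, start Z0 = {n3, n5}, keep only states in Sat with some successor in Z. Already a fixed point.
Sat(EG idle) = {n3, n5}
Sat(valid → (EG idle)) = {n0, n3, n4, n5}
EF (valid → (EG idle)): least fixpoint, start Z0 = {n0, n3, n4, n5}, add states with some successor in Z. Z1 = {n0, n2, n3, n4, n5, n6}; fixed.
Sat(EF (valid → (EG idle))) = {n0, n2, n3, n4, n5, n6}
|Sat(EF (valid → (EG idle)))| = |{n0, n2, n3, n4, n5, n6}| = 6.

6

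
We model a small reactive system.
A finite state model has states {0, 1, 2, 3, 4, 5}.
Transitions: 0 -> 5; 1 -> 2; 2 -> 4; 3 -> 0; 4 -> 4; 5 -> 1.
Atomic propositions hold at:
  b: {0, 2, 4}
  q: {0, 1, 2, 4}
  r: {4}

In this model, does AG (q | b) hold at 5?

Sat(q | b) = {0, 1, 2, 4}
AG (q | b): greatest fixpoint, start Z0 = {0, 1, 2, 4}, keep only states in Sat with every successor in Z. Z1 = {1, 2, 4}; fixed.
Sat(AG (q | b)) = {1, 2, 4}
5 ∉ Sat(AG (q | b)) = {1, 2, 4}, so the formula does not hold at 5.

No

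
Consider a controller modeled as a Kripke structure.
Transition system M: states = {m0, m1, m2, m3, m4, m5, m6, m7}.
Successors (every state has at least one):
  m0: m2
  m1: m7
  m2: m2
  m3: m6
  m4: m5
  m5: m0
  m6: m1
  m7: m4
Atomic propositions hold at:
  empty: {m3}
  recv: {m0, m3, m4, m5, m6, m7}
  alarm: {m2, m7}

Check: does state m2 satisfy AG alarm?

Yes

AG alarm: greatest fixpoint, start Z0 = {m2, m7}, keep only states in Sat with every successor in Z. Z1 = {m2}; fixed.
Sat(AG alarm) = {m2}
m2 ∈ Sat(AG alarm) = {m2}, so the formula holds at m2.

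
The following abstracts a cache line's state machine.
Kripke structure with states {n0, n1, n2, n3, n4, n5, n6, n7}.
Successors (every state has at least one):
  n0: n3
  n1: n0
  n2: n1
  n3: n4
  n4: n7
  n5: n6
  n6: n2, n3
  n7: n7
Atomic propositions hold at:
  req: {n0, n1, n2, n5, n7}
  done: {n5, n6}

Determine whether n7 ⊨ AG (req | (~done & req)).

Sat(~done) = {n0, n1, n2, n3, n4, n7}
Sat(~done & req) = {n0, n1, n2, n7}
Sat(req | (~done & req)) = {n0, n1, n2, n5, n7}
AG (req | (~done & req)): greatest fixpoint, start Z0 = {n0, n1, n2, n5, n7}, keep only states in Sat with every successor in Z. Z1 = {n1, n2, n7}; Z2 = {n2, n7}; Z3 = {n7}; fixed.
Sat(AG (req | (~done & req))) = {n7}
n7 ∈ Sat(AG (req | (~done & req))) = {n7}, so the formula holds at n7.

Yes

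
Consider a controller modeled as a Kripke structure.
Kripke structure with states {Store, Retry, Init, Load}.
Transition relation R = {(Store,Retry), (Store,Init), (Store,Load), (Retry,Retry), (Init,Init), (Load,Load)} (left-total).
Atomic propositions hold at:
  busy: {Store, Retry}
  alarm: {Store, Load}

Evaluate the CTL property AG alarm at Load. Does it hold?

Yes

AG alarm: greatest fixpoint, start Z0 = {Store, Load}, keep only states in Sat with every successor in Z. Z1 = {Load}; fixed.
Sat(AG alarm) = {Load}
Load ∈ Sat(AG alarm) = {Load}, so the formula holds at Load.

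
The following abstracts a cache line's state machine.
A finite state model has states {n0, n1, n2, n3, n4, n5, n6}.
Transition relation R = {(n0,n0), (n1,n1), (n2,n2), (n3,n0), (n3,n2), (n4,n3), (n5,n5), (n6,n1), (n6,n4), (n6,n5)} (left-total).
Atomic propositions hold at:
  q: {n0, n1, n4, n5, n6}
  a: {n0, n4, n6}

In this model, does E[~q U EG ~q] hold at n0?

No

Sat(~q) = {n2, n3}
EG ~q: greatest fixpoint, start Z0 = {n2, n3}, keep only states in Sat with some successor in Z. Already a fixed point.
Sat(EG ~q) = {n2, n3}
E[~q U EG ~q]: least fixpoint, start Z0 = Sat(EG ~q) = {n2, n3}, add states in Sat(~q) with some successor in Z. Already a fixed point.
Sat(E[~q U EG ~q]) = {n2, n3}
n0 ∉ Sat(E[~q U EG ~q]) = {n2, n3}, so the formula does not hold at n0.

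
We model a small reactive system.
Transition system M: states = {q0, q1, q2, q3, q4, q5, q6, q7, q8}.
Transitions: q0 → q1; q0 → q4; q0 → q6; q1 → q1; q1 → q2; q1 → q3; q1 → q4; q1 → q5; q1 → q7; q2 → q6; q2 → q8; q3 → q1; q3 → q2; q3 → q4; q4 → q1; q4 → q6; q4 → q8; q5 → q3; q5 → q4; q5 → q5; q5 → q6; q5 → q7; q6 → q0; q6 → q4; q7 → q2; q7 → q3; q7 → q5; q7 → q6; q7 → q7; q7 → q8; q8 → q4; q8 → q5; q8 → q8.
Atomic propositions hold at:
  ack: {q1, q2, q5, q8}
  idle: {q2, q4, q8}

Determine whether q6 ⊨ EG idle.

EG idle: greatest fixpoint, start Z0 = {q2, q4, q8}, keep only states in Sat with some successor in Z. Already a fixed point.
Sat(EG idle) = {q2, q4, q8}
q6 ∉ Sat(EG idle) = {q2, q4, q8}, so the formula does not hold at q6.

No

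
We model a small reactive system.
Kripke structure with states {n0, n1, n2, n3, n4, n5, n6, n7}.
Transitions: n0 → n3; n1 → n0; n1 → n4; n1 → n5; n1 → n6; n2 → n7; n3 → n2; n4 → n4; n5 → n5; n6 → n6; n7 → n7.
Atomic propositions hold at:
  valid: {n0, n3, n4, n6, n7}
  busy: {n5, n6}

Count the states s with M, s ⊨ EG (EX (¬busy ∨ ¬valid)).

Sat(¬busy) = {n0, n1, n2, n3, n4, n7}
Sat(¬valid) = {n1, n2, n5}
Sat(¬busy ∨ ¬valid) = {n0, n1, n2, n3, n4, n5, n7}
Sat(EX (¬busy ∨ ¬valid)) = {s : some successor in {n0, n1, n2, n3, n4, n5, n7}} = {n0, n1, n2, n3, n4, n5, n7}
EG (EX (¬busy ∨ ¬valid)): greatest fixpoint, start Z0 = {n0, n1, n2, n3, n4, n5, n7}, keep only states in Sat with some successor in Z. Already a fixed point.
Sat(EG (EX (¬busy ∨ ¬valid))) = {n0, n1, n2, n3, n4, n5, n7}
|Sat(EG (EX (¬busy ∨ ¬valid)))| = |{n0, n1, n2, n3, n4, n5, n7}| = 7.

7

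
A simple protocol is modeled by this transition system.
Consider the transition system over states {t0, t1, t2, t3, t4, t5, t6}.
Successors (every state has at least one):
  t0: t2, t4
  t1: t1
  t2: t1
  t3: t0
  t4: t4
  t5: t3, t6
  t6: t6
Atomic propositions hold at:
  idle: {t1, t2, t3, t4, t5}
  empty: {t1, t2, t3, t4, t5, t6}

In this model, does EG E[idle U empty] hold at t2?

Yes

E[idle U empty]: least fixpoint, start Z0 = Sat(empty) = {t1, t2, t3, t4, t5, t6}, add states in Sat(idle) with some successor in Z. Already a fixed point.
Sat(E[idle U empty]) = {t1, t2, t3, t4, t5, t6}
EG E[idle U empty]: greatest fixpoint, start Z0 = {t1, t2, t3, t4, t5, t6}, keep only states in Sat with some successor in Z. Z1 = {t1, t2, t4, t5, t6}; fixed.
Sat(EG E[idle U empty]) = {t1, t2, t4, t5, t6}
t2 ∈ Sat(EG E[idle U empty]) = {t1, t2, t4, t5, t6}, so the formula holds at t2.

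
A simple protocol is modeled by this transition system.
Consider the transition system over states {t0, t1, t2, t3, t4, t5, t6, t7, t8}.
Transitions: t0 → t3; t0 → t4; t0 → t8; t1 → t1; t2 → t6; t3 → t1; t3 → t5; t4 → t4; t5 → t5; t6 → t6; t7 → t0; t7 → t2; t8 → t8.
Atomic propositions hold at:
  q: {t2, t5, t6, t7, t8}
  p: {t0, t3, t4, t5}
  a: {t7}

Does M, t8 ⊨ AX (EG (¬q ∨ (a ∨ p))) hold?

No

Sat(¬q) = {t0, t1, t3, t4}
Sat(a ∨ p) = {t0, t3, t4, t5, t7}
Sat(¬q ∨ (a ∨ p)) = {t0, t1, t3, t4, t5, t7}
EG (¬q ∨ (a ∨ p)): greatest fixpoint, start Z0 = {t0, t1, t3, t4, t5, t7}, keep only states in Sat with some successor in Z. Already a fixed point.
Sat(EG (¬q ∨ (a ∨ p))) = {t0, t1, t3, t4, t5, t7}
Sat(AX (EG (¬q ∨ (a ∨ p)))) = {s : every successor in {t0, t1, t3, t4, t5, t7}} = {t1, t3, t4, t5}
t8 ∉ Sat(AX (EG (¬q ∨ (a ∨ p)))) = {t1, t3, t4, t5}, so the formula does not hold at t8.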